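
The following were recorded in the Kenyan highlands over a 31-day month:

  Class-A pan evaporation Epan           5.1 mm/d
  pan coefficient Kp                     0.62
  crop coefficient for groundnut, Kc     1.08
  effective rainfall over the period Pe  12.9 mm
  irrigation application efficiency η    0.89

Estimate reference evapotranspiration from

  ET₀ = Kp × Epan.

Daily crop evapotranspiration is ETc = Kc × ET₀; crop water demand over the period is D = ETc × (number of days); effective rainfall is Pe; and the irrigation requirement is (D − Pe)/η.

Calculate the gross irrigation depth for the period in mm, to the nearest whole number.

104 mm

ET₀ = 0.62 × 5.1 = 3.1620 mm/d
ETc = Kc × ET₀ = 1.08 × 3.1620 = 3.4150 mm/d
Crop demand D = ETc × 31 d = 3.4150 × 31 = 105.865 mm
D − Pe = 105.865 − 12.9 = 92.965 mm
Gross irrigation = 92.965 / 0.89 = 104.455 mm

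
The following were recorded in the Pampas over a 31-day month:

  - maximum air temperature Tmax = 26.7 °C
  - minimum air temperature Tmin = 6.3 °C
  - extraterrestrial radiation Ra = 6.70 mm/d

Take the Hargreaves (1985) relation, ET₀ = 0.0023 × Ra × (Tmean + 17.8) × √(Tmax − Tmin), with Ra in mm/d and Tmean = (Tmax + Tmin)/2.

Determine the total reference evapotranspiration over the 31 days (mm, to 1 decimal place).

Tmean = (26.7 + 6.3)/2 = 16.50 °C
ET₀ = 0.0023 × 6.70 × (16.50 + 17.8) × √20.4 = 0.0023 × 6.70 × 34.30 × 4.5166 = 2.3873 mm/d
Over 31 days: 2.3873 × 31 = 74.006 mm

74.0 mm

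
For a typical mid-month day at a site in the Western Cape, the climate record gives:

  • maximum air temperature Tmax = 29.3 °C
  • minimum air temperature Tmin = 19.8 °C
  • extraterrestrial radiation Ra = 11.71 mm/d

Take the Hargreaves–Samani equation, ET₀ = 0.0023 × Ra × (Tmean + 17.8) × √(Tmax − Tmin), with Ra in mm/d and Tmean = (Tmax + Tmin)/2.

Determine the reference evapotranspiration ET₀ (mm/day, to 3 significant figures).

Tmean = (29.3 + 19.8)/2 = 24.55 °C
ET₀ = 0.0023 × 11.71 × (24.55 + 17.8) × √9.5 = 0.0023 × 11.71 × 42.35 × 3.0822 = 3.5156 mm/d

3.52 mm/day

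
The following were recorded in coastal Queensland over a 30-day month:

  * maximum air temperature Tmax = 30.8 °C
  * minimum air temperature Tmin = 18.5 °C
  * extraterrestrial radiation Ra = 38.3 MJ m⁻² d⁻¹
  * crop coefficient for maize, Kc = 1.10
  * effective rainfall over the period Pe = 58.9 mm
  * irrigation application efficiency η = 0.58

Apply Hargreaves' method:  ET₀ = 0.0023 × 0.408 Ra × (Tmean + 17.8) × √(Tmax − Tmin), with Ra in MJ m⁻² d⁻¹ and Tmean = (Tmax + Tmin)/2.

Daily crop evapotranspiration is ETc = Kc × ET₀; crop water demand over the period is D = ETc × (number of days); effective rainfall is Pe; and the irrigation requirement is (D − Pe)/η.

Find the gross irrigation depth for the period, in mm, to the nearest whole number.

Tmean = (30.8 + 18.5)/2 = 24.65 °C
0.408 Ra = 0.408 × 38.3 = 15.6264 mm/d equivalent
ET₀ = 0.0023 × 15.6264 × (24.65 + 17.8) × √12.3 = 0.0023 × 15.6264 × 42.45 × 3.5071 = 5.3507 mm/d
ETc = Kc × ET₀ = 1.10 × 5.3507 = 5.8858 mm/d
Crop demand D = ETc × 30 d = 5.8858 × 30 = 176.574 mm
D − Pe = 176.574 − 58.9 = 117.674 mm
Gross irrigation = 117.674 / 0.58 = 202.886 mm

203 mm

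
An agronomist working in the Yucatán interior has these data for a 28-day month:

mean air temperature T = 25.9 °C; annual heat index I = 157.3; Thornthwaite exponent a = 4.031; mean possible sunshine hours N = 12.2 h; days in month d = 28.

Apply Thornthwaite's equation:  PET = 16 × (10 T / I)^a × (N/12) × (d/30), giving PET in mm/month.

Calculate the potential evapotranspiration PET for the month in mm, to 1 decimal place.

10T/I = 10 × 25.9 / 157.3 = 1.6465
(10T/I)^a = 1.6465^4.031 = 7.4638
Uncorrected PET = 16 × 7.4638 = 119.421 mm
Correction = (N/12)(d/30) = (12.2/12)(28/30) = 0.9489
PET = 119.421 × 0.9489 = 113.319 mm/month

113.3 mm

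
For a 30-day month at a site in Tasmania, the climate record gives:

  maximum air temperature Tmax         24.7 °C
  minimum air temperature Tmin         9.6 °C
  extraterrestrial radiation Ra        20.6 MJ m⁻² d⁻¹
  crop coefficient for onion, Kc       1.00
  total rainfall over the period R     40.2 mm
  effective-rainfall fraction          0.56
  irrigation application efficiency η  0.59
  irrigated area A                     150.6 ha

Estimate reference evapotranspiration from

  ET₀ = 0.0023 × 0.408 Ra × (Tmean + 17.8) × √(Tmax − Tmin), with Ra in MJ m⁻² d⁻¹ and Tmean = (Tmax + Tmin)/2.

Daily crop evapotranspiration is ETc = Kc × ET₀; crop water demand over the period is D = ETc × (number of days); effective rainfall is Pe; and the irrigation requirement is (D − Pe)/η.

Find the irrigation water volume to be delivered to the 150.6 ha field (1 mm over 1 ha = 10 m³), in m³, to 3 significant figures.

144000 m³

Tmean = (24.7 + 9.6)/2 = 17.15 °C
0.408 Ra = 0.408 × 20.6 = 8.4048 mm/d equivalent
ET₀ = 0.0023 × 8.4048 × (17.15 + 17.8) × √15.1 = 0.0023 × 8.4048 × 34.95 × 3.8859 = 2.6254 mm/d
ETc = Kc × ET₀ = 1.00 × 2.6254 = 2.6254 mm/d
Crop demand D = ETc × 30 d = 2.6254 × 30 = 78.762 mm
Pe = 0.56 × 40.2 = 22.512 mm
D − Pe = 78.762 − 22.512 = 56.250 mm
Gross irrigation = 56.250 / 0.59 = 95.339 mm
Volume = 95.339 mm × 150.6 ha × 10 = 143580.5 m³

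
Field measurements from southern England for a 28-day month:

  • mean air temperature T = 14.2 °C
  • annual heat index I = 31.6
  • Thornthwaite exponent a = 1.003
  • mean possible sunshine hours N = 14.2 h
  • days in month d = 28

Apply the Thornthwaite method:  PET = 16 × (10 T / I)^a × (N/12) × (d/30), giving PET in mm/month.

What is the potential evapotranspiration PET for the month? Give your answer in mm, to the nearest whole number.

80 mm

10T/I = 10 × 14.2 / 31.6 = 4.4937
(10T/I)^a = 4.4937^1.003 = 4.5140
Uncorrected PET = 16 × 4.5140 = 72.224 mm
Correction = (N/12)(d/30) = (14.2/12)(28/30) = 1.1044
PET = 72.224 × 1.1044 = 79.764 mm/month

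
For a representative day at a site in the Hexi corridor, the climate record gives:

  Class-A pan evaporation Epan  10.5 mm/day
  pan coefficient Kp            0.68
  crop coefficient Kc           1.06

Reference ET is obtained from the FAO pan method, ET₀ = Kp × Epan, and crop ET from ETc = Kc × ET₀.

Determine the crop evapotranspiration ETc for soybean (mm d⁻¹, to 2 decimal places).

7.57 mm d⁻¹

ET₀ = 0.68 × 10.5 = 7.1400 mm/d
ETc = Kc × ET₀ = 1.06 × 7.1400 = 7.5684 mm/d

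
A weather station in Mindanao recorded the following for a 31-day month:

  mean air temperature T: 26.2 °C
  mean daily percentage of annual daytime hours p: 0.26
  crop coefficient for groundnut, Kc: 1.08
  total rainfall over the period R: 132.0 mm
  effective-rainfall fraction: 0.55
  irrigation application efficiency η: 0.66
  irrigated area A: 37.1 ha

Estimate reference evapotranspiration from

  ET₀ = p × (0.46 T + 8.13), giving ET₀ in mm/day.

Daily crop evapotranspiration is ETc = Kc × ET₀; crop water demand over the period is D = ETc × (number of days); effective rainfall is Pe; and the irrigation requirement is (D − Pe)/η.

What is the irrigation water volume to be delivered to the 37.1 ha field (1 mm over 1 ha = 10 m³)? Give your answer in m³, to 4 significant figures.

ET₀ = 0.26 × (0.46 × 26.2 + 8.13) = 0.26 × 20.182 = 5.2473 mm/d
ETc = Kc × ET₀ = 1.08 × 5.2473 = 5.6671 mm/d
Crop demand D = ETc × 31 d = 5.6671 × 31 = 175.680 mm
Pe = 0.55 × 132.0 = 72.600 mm
D − Pe = 175.680 − 72.600 = 103.080 mm
Gross irrigation = 103.080 / 0.66 = 156.182 mm
Volume = 156.182 mm × 37.1 ha × 10 = 57943.5 m³

57940 m³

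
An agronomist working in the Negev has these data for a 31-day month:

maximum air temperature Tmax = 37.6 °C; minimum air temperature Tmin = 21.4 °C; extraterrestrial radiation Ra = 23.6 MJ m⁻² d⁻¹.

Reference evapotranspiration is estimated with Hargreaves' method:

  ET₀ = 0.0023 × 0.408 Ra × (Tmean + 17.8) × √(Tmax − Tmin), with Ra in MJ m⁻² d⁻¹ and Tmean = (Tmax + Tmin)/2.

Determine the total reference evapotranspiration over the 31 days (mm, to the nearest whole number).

Tmean = (37.6 + 21.4)/2 = 29.50 °C
0.408 Ra = 0.408 × 23.6 = 9.6288 mm/d equivalent
ET₀ = 0.0023 × 9.6288 × (29.50 + 17.8) × √16.2 = 0.0023 × 9.6288 × 47.30 × 4.0249 = 4.2162 mm/d
Over 31 days: 4.2162 × 31 = 130.702 mm

131 mm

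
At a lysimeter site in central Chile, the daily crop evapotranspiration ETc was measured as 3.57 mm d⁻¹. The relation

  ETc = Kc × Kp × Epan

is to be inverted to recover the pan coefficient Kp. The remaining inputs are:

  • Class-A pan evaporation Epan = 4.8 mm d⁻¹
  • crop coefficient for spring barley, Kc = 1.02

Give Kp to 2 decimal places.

ETc = Kc × Kp × Epan  ⇒  Kp = ETc / (Kc × Epan)
Kp = 3.57 / (1.02 × 4.8) = 3.57 / 4.896 = 0.7292

0.73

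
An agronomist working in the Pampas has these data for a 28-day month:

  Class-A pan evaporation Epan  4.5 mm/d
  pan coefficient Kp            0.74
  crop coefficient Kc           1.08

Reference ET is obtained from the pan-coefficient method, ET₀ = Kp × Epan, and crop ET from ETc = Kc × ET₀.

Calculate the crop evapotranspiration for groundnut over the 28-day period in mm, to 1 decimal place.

100.7 mm

ET₀ = 0.74 × 4.5 = 3.3300 mm/d
ETc = Kc × ET₀ = 1.08 × 3.3300 = 3.5964 mm/d
Over 28 days: 3.5964 × 28 = 100.699 mm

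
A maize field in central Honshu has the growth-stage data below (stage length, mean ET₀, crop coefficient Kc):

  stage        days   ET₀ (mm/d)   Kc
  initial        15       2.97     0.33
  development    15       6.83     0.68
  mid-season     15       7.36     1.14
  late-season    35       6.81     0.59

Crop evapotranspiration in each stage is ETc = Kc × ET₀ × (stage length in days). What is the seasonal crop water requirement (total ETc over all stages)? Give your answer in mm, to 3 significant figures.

351 mm

initial: 0.33 × 2.97 × 15 = 14.70 mm
development: 0.68 × 6.83 × 15 = 69.67 mm
mid-season: 1.14 × 7.36 × 15 = 125.86 mm
late-season: 0.59 × 6.81 × 35 = 140.63 mm
Seasonal total = 350.86 mm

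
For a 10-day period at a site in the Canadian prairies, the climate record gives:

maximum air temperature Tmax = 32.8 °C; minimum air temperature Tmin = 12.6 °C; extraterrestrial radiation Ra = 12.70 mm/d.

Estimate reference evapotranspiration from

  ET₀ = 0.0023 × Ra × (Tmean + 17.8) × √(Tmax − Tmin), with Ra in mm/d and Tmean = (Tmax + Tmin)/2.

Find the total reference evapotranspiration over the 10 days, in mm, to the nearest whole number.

Tmean = (32.8 + 12.6)/2 = 22.70 °C
ET₀ = 0.0023 × 12.70 × (22.70 + 17.8) × √20.2 = 0.0023 × 12.70 × 40.50 × 4.4944 = 5.3169 mm/d
Over 10 days: 5.3169 × 10 = 53.169 mm

53 mm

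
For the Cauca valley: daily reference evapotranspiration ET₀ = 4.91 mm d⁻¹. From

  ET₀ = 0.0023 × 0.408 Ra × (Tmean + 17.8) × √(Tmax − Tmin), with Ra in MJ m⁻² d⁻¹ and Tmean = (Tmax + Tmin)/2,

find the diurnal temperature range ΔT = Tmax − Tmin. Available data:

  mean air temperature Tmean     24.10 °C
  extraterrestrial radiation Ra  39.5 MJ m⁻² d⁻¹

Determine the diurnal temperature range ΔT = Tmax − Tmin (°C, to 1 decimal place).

√ΔT = ET₀ / [0.0023 × 0.408 × Ra × (Tmean+17.8)] = 4.91 / (0.0023 × 16.1160 × 41.90) = 3.1614
ΔT = 3.1614² = 9.994 °C

10.0 °C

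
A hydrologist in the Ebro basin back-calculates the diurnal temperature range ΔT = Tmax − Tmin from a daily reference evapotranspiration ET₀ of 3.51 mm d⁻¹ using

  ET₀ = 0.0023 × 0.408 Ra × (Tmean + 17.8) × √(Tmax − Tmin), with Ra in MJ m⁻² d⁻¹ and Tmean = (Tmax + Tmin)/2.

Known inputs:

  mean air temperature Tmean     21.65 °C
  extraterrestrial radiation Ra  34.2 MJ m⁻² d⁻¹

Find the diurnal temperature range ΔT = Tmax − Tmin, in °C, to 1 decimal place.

7.7 °C

√ΔT = ET₀ / [0.0023 × 0.408 × Ra × (Tmean+17.8)] = 3.51 / (0.0023 × 13.9536 × 39.45) = 2.7723
ΔT = 2.7723² = 7.686 °C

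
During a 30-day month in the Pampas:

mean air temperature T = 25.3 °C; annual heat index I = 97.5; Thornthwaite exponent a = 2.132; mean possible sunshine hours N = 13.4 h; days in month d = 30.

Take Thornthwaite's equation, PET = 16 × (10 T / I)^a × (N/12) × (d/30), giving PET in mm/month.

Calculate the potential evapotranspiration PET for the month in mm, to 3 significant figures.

10T/I = 10 × 25.3 / 97.5 = 2.5949
(10T/I)^a = 2.5949^2.132 = 7.6367
Uncorrected PET = 16 × 7.6367 = 122.187 mm
Correction = (N/12)(d/30) = (13.4/12)(30/30) = 1.1167
PET = 122.187 × 1.1167 = 136.446 mm/month

136 mm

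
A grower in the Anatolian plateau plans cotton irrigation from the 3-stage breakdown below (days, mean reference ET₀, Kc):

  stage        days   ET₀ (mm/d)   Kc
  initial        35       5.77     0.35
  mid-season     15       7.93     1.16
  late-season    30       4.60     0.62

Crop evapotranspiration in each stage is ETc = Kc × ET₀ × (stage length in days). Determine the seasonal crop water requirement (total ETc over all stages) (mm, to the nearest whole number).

294 mm

initial: 0.35 × 5.77 × 35 = 70.68 mm
mid-season: 1.16 × 7.93 × 15 = 137.98 mm
late-season: 0.62 × 4.60 × 30 = 85.56 mm
Seasonal total = 294.22 mm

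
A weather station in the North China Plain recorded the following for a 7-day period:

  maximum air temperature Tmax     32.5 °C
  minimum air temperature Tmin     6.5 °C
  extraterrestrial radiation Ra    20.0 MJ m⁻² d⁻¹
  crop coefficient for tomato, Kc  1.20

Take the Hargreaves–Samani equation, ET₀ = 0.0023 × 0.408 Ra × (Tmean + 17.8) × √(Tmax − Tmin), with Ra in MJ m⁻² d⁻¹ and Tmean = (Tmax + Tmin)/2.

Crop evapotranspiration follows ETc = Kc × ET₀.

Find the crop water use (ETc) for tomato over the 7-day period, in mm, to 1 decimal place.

Tmean = (32.5 + 6.5)/2 = 19.50 °C
0.408 Ra = 0.408 × 20.0 = 8.1600 mm/d equivalent
ET₀ = 0.0023 × 8.1600 × (19.50 + 17.8) × √26.0 = 0.0023 × 8.1600 × 37.30 × 5.0990 = 3.5695 mm/d
ETc = Kc × ET₀ = 1.20 × 3.5695 = 4.2834 mm/d
Over 7 days: 4.2834 × 7 = 29.984 mm

30.0 mm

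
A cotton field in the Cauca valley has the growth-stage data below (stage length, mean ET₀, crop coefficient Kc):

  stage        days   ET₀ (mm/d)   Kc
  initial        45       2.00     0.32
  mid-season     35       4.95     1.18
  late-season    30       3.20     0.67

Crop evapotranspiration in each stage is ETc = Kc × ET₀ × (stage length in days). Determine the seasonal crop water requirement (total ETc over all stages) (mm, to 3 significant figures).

298 mm

initial: 0.32 × 2.00 × 45 = 28.80 mm
mid-season: 1.18 × 4.95 × 35 = 204.44 mm
late-season: 0.67 × 3.20 × 30 = 64.32 mm
Seasonal total = 297.56 mm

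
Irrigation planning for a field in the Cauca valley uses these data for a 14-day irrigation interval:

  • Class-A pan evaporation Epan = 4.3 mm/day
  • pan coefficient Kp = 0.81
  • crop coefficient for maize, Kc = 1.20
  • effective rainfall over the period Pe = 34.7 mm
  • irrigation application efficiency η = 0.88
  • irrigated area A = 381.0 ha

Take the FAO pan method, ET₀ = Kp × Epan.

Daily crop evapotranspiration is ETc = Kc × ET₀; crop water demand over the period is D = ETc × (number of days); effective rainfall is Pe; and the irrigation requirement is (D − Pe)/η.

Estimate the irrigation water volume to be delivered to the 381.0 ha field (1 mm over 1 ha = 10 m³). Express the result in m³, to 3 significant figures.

ET₀ = 0.81 × 4.3 = 3.4830 mm/d
ETc = Kc × ET₀ = 1.20 × 3.4830 = 4.1796 mm/d
Crop demand D = ETc × 14 d = 4.1796 × 14 = 58.514 mm
D − Pe = 58.514 − 34.7 = 23.814 mm
Gross irrigation = 23.814 / 0.88 = 27.061 mm
Volume = 27.061 mm × 381.0 ha × 10 = 103102.4 m³

103000 m³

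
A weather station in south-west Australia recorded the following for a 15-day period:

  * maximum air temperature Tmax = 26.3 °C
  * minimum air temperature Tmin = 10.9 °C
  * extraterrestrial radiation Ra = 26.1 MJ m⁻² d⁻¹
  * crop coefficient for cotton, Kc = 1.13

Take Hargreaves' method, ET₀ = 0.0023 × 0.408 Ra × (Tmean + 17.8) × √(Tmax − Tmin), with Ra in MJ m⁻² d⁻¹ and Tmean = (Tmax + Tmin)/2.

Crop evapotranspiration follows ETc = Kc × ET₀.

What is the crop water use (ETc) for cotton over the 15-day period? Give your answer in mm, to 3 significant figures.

59.3 mm

Tmean = (26.3 + 10.9)/2 = 18.60 °C
0.408 Ra = 0.408 × 26.1 = 10.6488 mm/d equivalent
ET₀ = 0.0023 × 10.6488 × (18.60 + 17.8) × √15.4 = 0.0023 × 10.6488 × 36.40 × 3.9243 = 3.4986 mm/d
ETc = Kc × ET₀ = 1.13 × 3.4986 = 3.9534 mm/d
Over 15 days: 3.9534 × 15 = 59.301 mm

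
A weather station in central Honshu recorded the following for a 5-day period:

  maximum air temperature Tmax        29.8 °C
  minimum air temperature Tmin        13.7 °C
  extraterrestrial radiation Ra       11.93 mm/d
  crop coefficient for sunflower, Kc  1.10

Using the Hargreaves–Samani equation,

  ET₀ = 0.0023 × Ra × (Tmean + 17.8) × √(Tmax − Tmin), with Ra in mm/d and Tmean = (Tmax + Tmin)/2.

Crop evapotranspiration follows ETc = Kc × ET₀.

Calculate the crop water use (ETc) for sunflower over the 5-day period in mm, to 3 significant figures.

Tmean = (29.8 + 13.7)/2 = 21.75 °C
ET₀ = 0.0023 × 11.93 × (21.75 + 17.8) × √16.1 = 0.0023 × 11.93 × 39.55 × 4.0125 = 4.3544 mm/d
ETc = Kc × ET₀ = 1.10 × 4.3544 = 4.7898 mm/d
Over 5 days: 4.7898 × 5 = 23.949 mm

23.9 mm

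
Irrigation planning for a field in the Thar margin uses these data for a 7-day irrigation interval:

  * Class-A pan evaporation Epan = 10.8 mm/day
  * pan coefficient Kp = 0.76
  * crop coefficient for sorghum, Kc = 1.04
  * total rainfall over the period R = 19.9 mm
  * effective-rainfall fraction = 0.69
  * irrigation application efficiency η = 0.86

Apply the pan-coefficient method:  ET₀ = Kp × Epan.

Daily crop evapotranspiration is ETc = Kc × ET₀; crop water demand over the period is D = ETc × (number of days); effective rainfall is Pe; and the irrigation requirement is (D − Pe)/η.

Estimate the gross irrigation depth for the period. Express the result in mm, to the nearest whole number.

ET₀ = 0.76 × 10.8 = 8.2080 mm/d
ETc = Kc × ET₀ = 1.04 × 8.2080 = 8.5363 mm/d
Crop demand D = ETc × 7 d = 8.5363 × 7 = 59.754 mm
Pe = 0.69 × 19.9 = 13.731 mm
D − Pe = 59.754 − 13.731 = 46.023 mm
Gross irrigation = 46.023 / 0.86 = 53.515 mm

54 mm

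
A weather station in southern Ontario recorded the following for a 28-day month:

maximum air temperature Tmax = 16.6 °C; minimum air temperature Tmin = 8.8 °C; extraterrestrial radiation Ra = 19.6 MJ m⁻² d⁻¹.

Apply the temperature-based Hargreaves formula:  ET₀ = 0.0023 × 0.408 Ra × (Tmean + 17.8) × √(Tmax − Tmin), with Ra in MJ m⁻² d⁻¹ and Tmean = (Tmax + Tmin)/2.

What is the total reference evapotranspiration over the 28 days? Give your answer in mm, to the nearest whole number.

Tmean = (16.6 + 8.8)/2 = 12.70 °C
0.408 Ra = 0.408 × 19.6 = 7.9968 mm/d equivalent
ET₀ = 0.0023 × 7.9968 × (12.70 + 17.8) × √7.8 = 0.0023 × 7.9968 × 30.50 × 2.7928 = 1.5667 mm/d
Over 28 days: 1.5667 × 28 = 43.868 mm

44 mm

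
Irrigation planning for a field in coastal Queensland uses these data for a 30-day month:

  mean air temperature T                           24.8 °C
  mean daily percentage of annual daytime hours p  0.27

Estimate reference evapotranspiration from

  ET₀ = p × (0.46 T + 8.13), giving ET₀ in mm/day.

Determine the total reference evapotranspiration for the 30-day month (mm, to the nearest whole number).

ET₀ = 0.27 × (0.46 × 24.8 + 8.13) = 0.27 × 19.538 = 5.2753 mm/d
Monthly total = 5.2753 × 30 = 158.259 mm

158 mm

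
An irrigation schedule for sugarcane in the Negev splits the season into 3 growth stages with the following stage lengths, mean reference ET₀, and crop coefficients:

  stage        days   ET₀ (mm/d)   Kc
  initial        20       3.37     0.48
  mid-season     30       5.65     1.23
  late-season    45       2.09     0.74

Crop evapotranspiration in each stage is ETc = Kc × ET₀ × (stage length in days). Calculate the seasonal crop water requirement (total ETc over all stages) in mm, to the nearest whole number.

310 mm

initial: 0.48 × 3.37 × 20 = 32.35 mm
mid-season: 1.23 × 5.65 × 30 = 208.49 mm
late-season: 0.74 × 2.09 × 45 = 69.60 mm
Seasonal total = 310.44 mm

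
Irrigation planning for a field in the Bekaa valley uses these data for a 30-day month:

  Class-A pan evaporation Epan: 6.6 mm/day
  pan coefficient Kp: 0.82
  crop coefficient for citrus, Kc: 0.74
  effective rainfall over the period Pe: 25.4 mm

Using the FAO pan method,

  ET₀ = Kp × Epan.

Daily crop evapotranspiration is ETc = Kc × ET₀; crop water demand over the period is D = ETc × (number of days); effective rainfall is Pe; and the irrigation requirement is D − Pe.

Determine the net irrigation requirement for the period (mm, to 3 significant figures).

ET₀ = 0.82 × 6.6 = 5.4120 mm/d
ETc = Kc × ET₀ = 0.74 × 5.4120 = 4.0049 mm/d
Crop demand D = ETc × 30 d = 4.0049 × 30 = 120.147 mm
D − Pe = 120.147 − 25.4 = 94.747 mm

94.7 mm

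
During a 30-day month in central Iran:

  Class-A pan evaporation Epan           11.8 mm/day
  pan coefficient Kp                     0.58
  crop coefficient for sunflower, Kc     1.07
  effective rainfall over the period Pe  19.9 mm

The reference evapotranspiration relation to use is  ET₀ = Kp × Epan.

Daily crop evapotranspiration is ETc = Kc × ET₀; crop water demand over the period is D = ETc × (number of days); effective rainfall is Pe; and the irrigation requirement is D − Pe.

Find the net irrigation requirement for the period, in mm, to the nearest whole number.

200 mm

ET₀ = 0.58 × 11.8 = 6.8440 mm/d
ETc = Kc × ET₀ = 1.07 × 6.8440 = 7.3231 mm/d
Crop demand D = ETc × 30 d = 7.3231 × 30 = 219.693 mm
D − Pe = 219.693 − 19.9 = 199.793 mm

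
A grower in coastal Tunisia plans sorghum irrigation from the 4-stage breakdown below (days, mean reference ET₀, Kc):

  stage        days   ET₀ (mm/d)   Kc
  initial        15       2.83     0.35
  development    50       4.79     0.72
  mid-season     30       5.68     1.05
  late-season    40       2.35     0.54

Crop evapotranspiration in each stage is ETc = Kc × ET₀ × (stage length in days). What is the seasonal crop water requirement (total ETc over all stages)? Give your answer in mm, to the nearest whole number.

417 mm

initial: 0.35 × 2.83 × 15 = 14.86 mm
development: 0.72 × 4.79 × 50 = 172.44 mm
mid-season: 1.05 × 5.68 × 30 = 178.92 mm
late-season: 0.54 × 2.35 × 40 = 50.76 mm
Seasonal total = 416.98 mm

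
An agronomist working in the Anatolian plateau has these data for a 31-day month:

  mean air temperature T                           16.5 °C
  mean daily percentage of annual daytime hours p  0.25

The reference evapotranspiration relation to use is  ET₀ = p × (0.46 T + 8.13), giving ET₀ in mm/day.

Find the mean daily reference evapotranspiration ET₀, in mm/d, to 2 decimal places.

3.93 mm/d

ET₀ = 0.25 × (0.46 × 16.5 + 8.13) = 0.25 × 15.720 = 3.9300 mm/d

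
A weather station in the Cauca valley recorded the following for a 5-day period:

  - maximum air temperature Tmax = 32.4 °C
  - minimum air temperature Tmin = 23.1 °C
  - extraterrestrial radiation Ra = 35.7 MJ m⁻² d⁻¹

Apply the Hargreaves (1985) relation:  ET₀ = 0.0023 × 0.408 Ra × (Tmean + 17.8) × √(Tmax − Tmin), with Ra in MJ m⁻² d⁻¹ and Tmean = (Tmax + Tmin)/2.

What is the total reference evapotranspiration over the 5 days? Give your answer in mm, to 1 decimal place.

Tmean = (32.4 + 23.1)/2 = 27.75 °C
0.408 Ra = 0.408 × 35.7 = 14.5656 mm/d equivalent
ET₀ = 0.0023 × 14.5656 × (27.75 + 17.8) × √9.3 = 0.0023 × 14.5656 × 45.55 × 3.0496 = 4.6536 mm/d
Over 5 days: 4.6536 × 5 = 23.268 mm

23.3 mm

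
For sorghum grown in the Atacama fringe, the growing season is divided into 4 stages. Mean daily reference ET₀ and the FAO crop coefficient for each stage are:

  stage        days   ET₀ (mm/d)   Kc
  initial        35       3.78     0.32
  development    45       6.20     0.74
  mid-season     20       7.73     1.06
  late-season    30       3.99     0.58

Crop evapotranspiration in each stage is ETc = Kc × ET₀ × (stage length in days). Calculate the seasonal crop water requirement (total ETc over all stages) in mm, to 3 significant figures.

482 mm

initial: 0.32 × 3.78 × 35 = 42.34 mm
development: 0.74 × 6.20 × 45 = 206.46 mm
mid-season: 1.06 × 7.73 × 20 = 163.88 mm
late-season: 0.58 × 3.99 × 30 = 69.43 mm
Seasonal total = 482.11 mm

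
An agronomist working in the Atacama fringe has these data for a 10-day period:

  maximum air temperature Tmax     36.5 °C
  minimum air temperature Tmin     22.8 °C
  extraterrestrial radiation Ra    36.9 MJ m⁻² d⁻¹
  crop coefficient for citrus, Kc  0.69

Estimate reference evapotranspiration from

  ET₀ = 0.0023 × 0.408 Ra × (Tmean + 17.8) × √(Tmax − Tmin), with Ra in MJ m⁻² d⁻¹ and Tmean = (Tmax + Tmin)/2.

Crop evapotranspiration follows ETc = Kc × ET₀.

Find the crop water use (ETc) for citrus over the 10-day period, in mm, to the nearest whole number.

42 mm

Tmean = (36.5 + 22.8)/2 = 29.65 °C
0.408 Ra = 0.408 × 36.9 = 15.0552 mm/d equivalent
ET₀ = 0.0023 × 15.0552 × (29.65 + 17.8) × √13.7 = 0.0023 × 15.0552 × 47.45 × 3.7014 = 6.0816 mm/d
ETc = Kc × ET₀ = 0.69 × 6.0816 = 4.1963 mm/d
Over 10 days: 4.1963 × 10 = 41.963 mm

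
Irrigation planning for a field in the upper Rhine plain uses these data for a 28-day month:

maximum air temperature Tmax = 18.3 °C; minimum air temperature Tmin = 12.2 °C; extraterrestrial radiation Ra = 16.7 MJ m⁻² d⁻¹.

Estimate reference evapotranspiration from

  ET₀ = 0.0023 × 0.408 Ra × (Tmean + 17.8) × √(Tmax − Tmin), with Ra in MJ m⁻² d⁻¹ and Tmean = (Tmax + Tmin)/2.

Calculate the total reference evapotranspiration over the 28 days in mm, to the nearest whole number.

36 mm

Tmean = (18.3 + 12.2)/2 = 15.25 °C
0.408 Ra = 0.408 × 16.7 = 6.8136 mm/d equivalent
ET₀ = 0.0023 × 6.8136 × (15.25 + 17.8) × √6.1 = 0.0023 × 6.8136 × 33.05 × 2.4698 = 1.2792 mm/d
Over 28 days: 1.2792 × 28 = 35.818 mm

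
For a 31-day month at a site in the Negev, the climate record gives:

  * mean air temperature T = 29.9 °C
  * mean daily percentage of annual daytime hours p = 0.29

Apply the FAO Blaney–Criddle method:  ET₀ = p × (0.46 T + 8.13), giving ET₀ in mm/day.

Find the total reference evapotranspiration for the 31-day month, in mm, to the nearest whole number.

197 mm

ET₀ = 0.29 × (0.46 × 29.9 + 8.13) = 0.29 × 21.884 = 6.3464 mm/d
Monthly total = 6.3464 × 31 = 196.738 mm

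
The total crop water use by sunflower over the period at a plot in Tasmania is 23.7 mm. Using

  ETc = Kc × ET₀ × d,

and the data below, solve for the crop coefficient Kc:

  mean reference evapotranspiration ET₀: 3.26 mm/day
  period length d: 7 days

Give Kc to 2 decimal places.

1.04

ETc = Kc × ET₀ × d  ⇒  Kc = ETc / (ET₀ × d)
Kc = 23.7 / (3.26 × 7) = 23.7 / 22.82 = 1.0386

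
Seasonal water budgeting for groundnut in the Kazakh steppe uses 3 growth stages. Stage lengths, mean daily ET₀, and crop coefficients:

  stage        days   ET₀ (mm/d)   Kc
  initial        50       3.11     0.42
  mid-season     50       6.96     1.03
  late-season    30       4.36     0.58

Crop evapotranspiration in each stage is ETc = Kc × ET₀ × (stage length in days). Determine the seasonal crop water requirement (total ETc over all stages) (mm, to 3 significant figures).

initial: 0.42 × 3.11 × 50 = 65.31 mm
mid-season: 1.03 × 6.96 × 50 = 358.44 mm
late-season: 0.58 × 4.36 × 30 = 75.86 mm
Seasonal total = 499.61 mm

500 mm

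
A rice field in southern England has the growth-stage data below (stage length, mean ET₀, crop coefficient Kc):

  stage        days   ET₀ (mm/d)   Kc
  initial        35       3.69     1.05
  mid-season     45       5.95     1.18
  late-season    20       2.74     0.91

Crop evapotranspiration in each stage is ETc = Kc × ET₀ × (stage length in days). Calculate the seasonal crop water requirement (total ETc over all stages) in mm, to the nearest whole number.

501 mm

initial: 1.05 × 3.69 × 35 = 135.61 mm
mid-season: 1.18 × 5.95 × 45 = 315.95 mm
late-season: 0.91 × 2.74 × 20 = 49.87 mm
Seasonal total = 501.43 mm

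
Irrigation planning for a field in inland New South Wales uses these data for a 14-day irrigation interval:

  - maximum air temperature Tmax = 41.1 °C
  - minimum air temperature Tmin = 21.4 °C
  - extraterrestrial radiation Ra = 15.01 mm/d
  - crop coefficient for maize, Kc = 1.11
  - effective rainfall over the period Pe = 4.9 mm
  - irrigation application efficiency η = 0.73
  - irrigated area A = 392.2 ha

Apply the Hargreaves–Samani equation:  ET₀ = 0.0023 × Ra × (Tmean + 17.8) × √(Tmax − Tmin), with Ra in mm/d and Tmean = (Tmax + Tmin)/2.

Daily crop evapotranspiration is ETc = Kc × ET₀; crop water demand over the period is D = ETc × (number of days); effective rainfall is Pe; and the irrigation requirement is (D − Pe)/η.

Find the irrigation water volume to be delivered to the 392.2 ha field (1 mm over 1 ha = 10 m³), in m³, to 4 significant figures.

601200 m³

Tmean = (41.1 + 21.4)/2 = 31.25 °C
ET₀ = 0.0023 × 15.01 × (31.25 + 17.8) × √19.7 = 0.0023 × 15.01 × 49.05 × 4.4385 = 7.5159 mm/d
ETc = Kc × ET₀ = 1.11 × 7.5159 = 8.3426 mm/d
Crop demand D = ETc × 14 d = 8.3426 × 14 = 116.796 mm
D − Pe = 116.796 − 4.9 = 111.896 mm
Gross irrigation = 111.896 / 0.73 = 153.282 mm
Volume = 153.282 mm × 392.2 ha × 10 = 601172.0 m³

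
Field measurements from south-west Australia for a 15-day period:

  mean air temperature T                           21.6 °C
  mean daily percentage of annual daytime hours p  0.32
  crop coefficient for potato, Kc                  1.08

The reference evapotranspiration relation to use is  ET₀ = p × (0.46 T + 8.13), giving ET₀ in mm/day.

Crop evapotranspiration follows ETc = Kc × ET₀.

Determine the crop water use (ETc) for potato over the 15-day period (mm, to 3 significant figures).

93.7 mm

ET₀ = 0.32 × (0.46 × 21.6 + 8.13) = 0.32 × 18.066 = 5.7811 mm/d
ETc = Kc × ET₀ = 1.08 × 5.7811 = 6.2436 mm/d
Over 15 days: 6.2436 × 15 = 93.654 mm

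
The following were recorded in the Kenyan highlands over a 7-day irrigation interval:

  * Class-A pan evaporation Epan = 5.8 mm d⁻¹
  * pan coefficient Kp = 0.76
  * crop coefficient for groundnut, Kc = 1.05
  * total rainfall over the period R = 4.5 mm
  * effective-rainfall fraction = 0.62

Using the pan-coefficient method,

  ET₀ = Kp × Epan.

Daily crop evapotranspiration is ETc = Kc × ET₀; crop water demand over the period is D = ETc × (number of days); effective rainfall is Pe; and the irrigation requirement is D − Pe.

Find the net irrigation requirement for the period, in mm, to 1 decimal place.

ET₀ = 0.76 × 5.8 = 4.4080 mm/d
ETc = Kc × ET₀ = 1.05 × 4.4080 = 4.6284 mm/d
Crop demand D = ETc × 7 d = 4.6284 × 7 = 32.399 mm
Pe = 0.62 × 4.5 = 2.790 mm
D − Pe = 32.399 − 2.790 = 29.609 mm

29.6 mm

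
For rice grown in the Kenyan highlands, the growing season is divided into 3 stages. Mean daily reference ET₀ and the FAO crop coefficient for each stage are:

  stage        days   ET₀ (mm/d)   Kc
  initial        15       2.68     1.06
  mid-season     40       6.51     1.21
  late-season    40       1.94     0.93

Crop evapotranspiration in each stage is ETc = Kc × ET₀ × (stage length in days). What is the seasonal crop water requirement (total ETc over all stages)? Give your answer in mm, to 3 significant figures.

430 mm

initial: 1.06 × 2.68 × 15 = 42.61 mm
mid-season: 1.21 × 6.51 × 40 = 315.08 mm
late-season: 0.93 × 1.94 × 40 = 72.17 mm
Seasonal total = 429.86 mm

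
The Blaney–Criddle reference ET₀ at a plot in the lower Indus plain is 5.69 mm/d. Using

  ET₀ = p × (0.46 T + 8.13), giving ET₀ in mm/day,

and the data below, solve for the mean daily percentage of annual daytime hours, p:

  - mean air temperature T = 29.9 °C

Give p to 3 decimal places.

0.260

p = ET₀ / (0.46 T + 8.13) = 5.69 / (0.46 × 29.9 + 8.13) = 5.69 / 21.884 = 0.2600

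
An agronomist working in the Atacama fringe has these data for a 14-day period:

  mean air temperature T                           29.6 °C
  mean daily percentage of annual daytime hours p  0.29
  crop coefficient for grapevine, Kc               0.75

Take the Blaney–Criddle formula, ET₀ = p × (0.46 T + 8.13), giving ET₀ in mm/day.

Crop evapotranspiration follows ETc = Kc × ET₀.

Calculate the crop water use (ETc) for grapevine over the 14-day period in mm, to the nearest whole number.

66 mm

ET₀ = 0.29 × (0.46 × 29.6 + 8.13) = 0.29 × 21.746 = 6.3063 mm/d
ETc = Kc × ET₀ = 0.75 × 6.3063 = 4.7297 mm/d
Over 14 days: 4.7297 × 14 = 66.216 mm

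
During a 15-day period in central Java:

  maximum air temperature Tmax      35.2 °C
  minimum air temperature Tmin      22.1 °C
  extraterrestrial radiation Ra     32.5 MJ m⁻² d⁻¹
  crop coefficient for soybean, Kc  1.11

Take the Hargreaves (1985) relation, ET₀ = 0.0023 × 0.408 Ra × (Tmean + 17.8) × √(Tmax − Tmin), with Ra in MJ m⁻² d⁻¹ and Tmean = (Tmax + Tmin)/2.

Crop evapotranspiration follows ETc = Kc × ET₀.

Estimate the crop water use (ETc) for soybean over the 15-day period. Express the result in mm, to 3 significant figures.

Tmean = (35.2 + 22.1)/2 = 28.65 °C
0.408 Ra = 0.408 × 32.5 = 13.2600 mm/d equivalent
ET₀ = 0.0023 × 13.2600 × (28.65 + 17.8) × √13.1 = 0.0023 × 13.2600 × 46.45 × 3.6194 = 5.1274 mm/d
ETc = Kc × ET₀ = 1.11 × 5.1274 = 5.6914 mm/d
Over 15 days: 5.6914 × 15 = 85.371 mm

85.4 mm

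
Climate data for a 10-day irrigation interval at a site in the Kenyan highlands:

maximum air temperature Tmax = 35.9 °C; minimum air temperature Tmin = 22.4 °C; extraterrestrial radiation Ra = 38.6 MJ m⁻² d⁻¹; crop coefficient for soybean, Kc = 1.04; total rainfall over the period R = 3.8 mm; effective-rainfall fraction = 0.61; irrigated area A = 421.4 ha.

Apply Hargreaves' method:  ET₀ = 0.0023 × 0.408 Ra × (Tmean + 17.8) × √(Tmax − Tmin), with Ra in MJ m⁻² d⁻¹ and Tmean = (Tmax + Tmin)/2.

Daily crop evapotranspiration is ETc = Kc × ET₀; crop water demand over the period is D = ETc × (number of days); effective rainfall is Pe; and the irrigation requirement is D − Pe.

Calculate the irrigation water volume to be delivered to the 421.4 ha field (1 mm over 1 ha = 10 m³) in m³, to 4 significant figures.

Tmean = (35.9 + 22.4)/2 = 29.15 °C
0.408 Ra = 0.408 × 38.6 = 15.7488 mm/d equivalent
ET₀ = 0.0023 × 15.7488 × (29.15 + 17.8) × √13.5 = 0.0023 × 15.7488 × 46.95 × 3.6742 = 6.2485 mm/d
ETc = Kc × ET₀ = 1.04 × 6.2485 = 6.4984 mm/d
Crop demand D = ETc × 10 d = 6.4984 × 10 = 64.984 mm
Pe = 0.61 × 3.8 = 2.318 mm
D − Pe = 64.984 − 2.318 = 62.666 mm
Volume = 62.666 mm × 421.4 ha × 10 = 264074.5 m³

264100 m³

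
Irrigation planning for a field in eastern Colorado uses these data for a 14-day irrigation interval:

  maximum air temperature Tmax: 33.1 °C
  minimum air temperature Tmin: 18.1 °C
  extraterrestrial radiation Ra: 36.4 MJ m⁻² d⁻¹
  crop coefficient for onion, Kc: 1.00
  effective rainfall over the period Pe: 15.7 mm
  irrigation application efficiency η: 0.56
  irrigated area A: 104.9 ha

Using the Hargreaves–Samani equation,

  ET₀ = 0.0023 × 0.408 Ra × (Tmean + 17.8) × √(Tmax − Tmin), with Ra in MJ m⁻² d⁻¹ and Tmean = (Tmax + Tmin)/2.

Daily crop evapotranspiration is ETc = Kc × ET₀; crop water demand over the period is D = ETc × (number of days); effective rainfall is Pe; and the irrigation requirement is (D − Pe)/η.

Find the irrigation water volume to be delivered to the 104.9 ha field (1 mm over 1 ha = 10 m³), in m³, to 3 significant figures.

Tmean = (33.1 + 18.1)/2 = 25.60 °C
0.408 Ra = 0.408 × 36.4 = 14.8512 mm/d equivalent
ET₀ = 0.0023 × 14.8512 × (25.60 + 17.8) × √15.0 = 0.0023 × 14.8512 × 43.40 × 3.8730 = 5.7415 mm/d
ETc = Kc × ET₀ = 1.00 × 5.7415 = 5.7415 mm/d
Crop demand D = ETc × 14 d = 5.7415 × 14 = 80.381 mm
D − Pe = 80.381 − 15.7 = 64.681 mm
Gross irrigation = 64.681 / 0.56 = 115.502 mm
Volume = 115.502 mm × 104.9 ha × 10 = 121161.6 m³

121000 m³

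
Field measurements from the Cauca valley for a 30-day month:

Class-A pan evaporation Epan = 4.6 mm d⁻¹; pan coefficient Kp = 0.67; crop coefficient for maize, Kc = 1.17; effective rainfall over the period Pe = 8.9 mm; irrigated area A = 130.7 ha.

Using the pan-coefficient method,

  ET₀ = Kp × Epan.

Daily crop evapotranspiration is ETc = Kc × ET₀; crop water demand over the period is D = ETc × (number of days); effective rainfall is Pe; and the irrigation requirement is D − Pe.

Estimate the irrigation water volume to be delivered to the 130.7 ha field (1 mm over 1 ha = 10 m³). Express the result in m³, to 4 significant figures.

129800 m³

ET₀ = 0.67 × 4.6 = 3.0820 mm/d
ETc = Kc × ET₀ = 1.17 × 3.0820 = 3.6059 mm/d
Crop demand D = ETc × 30 d = 3.6059 × 30 = 108.177 mm
D − Pe = 108.177 − 8.9 = 99.277 mm
Volume = 99.277 mm × 130.7 ha × 10 = 129755.0 m³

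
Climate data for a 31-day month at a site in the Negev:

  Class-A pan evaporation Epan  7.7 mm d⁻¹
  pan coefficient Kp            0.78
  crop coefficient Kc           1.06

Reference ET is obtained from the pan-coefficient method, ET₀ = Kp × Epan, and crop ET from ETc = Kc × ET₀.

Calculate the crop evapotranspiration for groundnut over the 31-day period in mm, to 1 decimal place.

197.4 mm

ET₀ = 0.78 × 7.7 = 6.0060 mm/d
ETc = Kc × ET₀ = 1.06 × 6.0060 = 6.3664 mm/d
Over 31 days: 6.3664 × 31 = 197.358 mm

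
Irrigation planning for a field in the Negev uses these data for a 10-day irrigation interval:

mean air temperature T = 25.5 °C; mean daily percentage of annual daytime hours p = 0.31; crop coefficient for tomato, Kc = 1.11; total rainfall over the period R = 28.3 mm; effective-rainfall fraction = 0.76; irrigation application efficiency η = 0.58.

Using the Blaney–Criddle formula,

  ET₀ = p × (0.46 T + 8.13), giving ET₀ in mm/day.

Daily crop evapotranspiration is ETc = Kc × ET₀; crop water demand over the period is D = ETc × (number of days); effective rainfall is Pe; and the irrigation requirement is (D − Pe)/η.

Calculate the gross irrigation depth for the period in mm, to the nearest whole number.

81 mm

ET₀ = 0.31 × (0.46 × 25.5 + 8.13) = 0.31 × 19.860 = 6.1566 mm/d
ETc = Kc × ET₀ = 1.11 × 6.1566 = 6.8338 mm/d
Crop demand D = ETc × 10 d = 6.8338 × 10 = 68.338 mm
Pe = 0.76 × 28.3 = 21.508 mm
D − Pe = 68.338 − 21.508 = 46.830 mm
Gross irrigation = 46.830 / 0.58 = 80.741 mm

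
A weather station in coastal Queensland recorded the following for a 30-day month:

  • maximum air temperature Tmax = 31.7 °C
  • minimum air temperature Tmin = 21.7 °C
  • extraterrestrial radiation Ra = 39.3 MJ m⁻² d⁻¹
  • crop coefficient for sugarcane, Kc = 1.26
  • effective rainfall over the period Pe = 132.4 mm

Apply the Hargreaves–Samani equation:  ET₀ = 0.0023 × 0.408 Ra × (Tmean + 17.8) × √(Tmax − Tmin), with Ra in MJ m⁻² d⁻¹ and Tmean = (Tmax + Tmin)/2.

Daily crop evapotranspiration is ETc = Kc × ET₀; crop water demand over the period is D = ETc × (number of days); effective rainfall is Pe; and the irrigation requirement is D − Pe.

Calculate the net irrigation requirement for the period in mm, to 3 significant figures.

Tmean = (31.7 + 21.7)/2 = 26.70 °C
0.408 Ra = 0.408 × 39.3 = 16.0344 mm/d equivalent
ET₀ = 0.0023 × 16.0344 × (26.70 + 17.8) × √10.0 = 0.0023 × 16.0344 × 44.50 × 3.1623 = 5.1897 mm/d
ETc = Kc × ET₀ = 1.26 × 5.1897 = 6.5390 mm/d
Crop demand D = ETc × 30 d = 6.5390 × 30 = 196.170 mm
D − Pe = 196.170 − 132.4 = 63.770 mm

63.8 mm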